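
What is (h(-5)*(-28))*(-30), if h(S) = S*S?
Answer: 21000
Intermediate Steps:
h(S) = S**2
(h(-5)*(-28))*(-30) = ((-5)**2*(-28))*(-30) = (25*(-28))*(-30) = -700*(-30) = 21000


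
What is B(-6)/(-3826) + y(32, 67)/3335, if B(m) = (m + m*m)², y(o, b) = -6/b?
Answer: -100561728/427450285 ≈ -0.23526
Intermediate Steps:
B(m) = (m + m²)²
B(-6)/(-3826) + y(32, 67)/3335 = ((-6)²*(1 - 6)²)/(-3826) - 6/67/3335 = (36*(-5)²)*(-1/3826) - 6*1/67*(1/3335) = (36*25)*(-1/3826) - 6/67*1/3335 = 900*(-1/3826) - 6/223445 = -450/1913 - 6/223445 = -100561728/427450285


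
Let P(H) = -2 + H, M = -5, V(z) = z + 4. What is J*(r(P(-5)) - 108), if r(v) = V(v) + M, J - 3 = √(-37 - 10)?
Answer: -348 - 116*I*√47 ≈ -348.0 - 795.26*I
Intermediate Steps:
V(z) = 4 + z
J = 3 + I*√47 (J = 3 + √(-37 - 10) = 3 + √(-47) = 3 + I*√47 ≈ 3.0 + 6.8557*I)
r(v) = -1 + v (r(v) = (4 + v) - 5 = -1 + v)
J*(r(P(-5)) - 108) = (3 + I*√47)*((-1 + (-2 - 5)) - 108) = (3 + I*√47)*((-1 - 7) - 108) = (3 + I*√47)*(-8 - 108) = (3 + I*√47)*(-116) = -348 - 116*I*√47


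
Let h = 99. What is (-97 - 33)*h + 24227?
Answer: 11357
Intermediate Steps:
(-97 - 33)*h + 24227 = (-97 - 33)*99 + 24227 = -130*99 + 24227 = -12870 + 24227 = 11357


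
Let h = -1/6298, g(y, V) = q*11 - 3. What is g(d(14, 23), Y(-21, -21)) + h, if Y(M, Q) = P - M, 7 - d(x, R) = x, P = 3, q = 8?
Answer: 535329/6298 ≈ 85.000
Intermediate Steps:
d(x, R) = 7 - x
Y(M, Q) = 3 - M
g(y, V) = 85 (g(y, V) = 8*11 - 3 = 88 - 3 = 85)
h = -1/6298 (h = -1*1/6298 = -1/6298 ≈ -0.00015878)
g(d(14, 23), Y(-21, -21)) + h = 85 - 1/6298 = 535329/6298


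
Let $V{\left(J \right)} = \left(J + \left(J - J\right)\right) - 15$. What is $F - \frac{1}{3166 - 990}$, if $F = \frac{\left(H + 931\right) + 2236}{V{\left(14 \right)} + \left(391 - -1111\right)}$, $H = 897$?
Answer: $\frac{8841763}{3266176} \approx 2.7071$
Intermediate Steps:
$V{\left(J \right)} = -15 + J$ ($V{\left(J \right)} = \left(J + 0\right) - 15 = J - 15 = -15 + J$)
$F = \frac{4064}{1501}$ ($F = \frac{\left(897 + 931\right) + 2236}{\left(-15 + 14\right) + \left(391 - -1111\right)} = \frac{1828 + 2236}{-1 + \left(391 + 1111\right)} = \frac{4064}{-1 + 1502} = \frac{4064}{1501} \approx 2.7075$)
$F - \frac{1}{3166 - 990} = \frac{4064}{1501} - \frac{1}{3166 - 990} = \frac{4064}{1501} - \frac{1}{2176} = \frac{8841763}{3266176}$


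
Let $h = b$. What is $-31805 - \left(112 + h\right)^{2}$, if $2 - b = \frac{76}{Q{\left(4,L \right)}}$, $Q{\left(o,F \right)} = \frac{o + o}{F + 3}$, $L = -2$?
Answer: $- \frac{170901}{4} \approx -42725.0$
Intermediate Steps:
$Q{\left(o,F \right)} = \frac{2 o}{3 + F}$
$b = - \frac{15}{2}$ ($b = 2 - \frac{76}{2 \cdot 4 \frac{1}{3 - 2}} = 2 - \frac{76}{2 \cdot 4 \cdot 1^{-1}} = 2 - \frac{76}{2 \cdot 4 \cdot 1} = 2 - \frac{76}{8} = 2 - 76 \cdot \frac{1}{8} = 2 - \frac{19}{2} = - \frac{15}{2} \approx -7.5$)
$h = - \frac{15}{2} \approx -7.5$
$-31805 - \left(112 + h\right)^{2} = -31805 - \left(112 - \frac{15}{2}\right)^{2} = -31805 - \left(\frac{209}{2}\right)^{2} = -31805 - \frac{43681}{4} = - \frac{170901}{4}$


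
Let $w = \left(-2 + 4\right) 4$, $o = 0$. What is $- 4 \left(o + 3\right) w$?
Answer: $-96$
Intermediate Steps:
$w = 8$ ($w = 2 \cdot 4 = 8$)
$- 4 \left(o + 3\right) w = - 4 \left(0 + 3\right) 8 = \left(-4\right) 3 \cdot 8 = \left(-12\right) 8 = -96$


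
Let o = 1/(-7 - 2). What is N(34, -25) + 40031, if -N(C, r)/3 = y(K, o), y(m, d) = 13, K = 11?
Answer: 39992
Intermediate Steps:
o = -1/9 (o = 1/(-9) = -1/9 ≈ -0.11111)
N(C, r) = -39 (N(C, r) = -3*13 = -39)
N(34, -25) + 40031 = -39 + 40031 = 39992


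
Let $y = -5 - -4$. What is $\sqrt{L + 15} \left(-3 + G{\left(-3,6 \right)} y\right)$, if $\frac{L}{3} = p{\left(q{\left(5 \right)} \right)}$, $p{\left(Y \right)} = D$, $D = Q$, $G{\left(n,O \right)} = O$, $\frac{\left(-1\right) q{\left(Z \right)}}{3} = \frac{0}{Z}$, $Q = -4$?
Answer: $- 9 \sqrt{3} \approx -15.588$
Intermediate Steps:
$q{\left(Z \right)} = 0$ ($q{\left(Z \right)} = - 3 \frac{0}{Z} = \left(-3\right) 0 = 0$)
$y = -1$ ($y = -5 + 4 = -1$)
$D = -4$
$p{\left(Y \right)} = -4$
$L = -12$ ($L = 3 \left(-4\right) = -12$)
$\sqrt{L + 15} \left(-3 + G{\left(-3,6 \right)} y\right) = \sqrt{-12 + 15} \left(-3 + 6 \left(-1\right)\right) = \sqrt{3} \left(-3 - 6\right) = \sqrt{3} \left(-9\right) = - 9 \sqrt{3}$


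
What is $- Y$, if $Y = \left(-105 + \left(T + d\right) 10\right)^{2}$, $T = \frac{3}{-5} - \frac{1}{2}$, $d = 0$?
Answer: $-13456$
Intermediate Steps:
$T = - \frac{11}{10}$ ($T = 3 \left(- \frac{1}{5}\right) - \frac{1}{2} = - \frac{3}{5} - \frac{1}{2} = - \frac{11}{10} \approx -1.1$)
$Y = 13456$ ($Y = \left(-105 + \left(- \frac{11}{10} + 0\right) 10\right)^{2} = \left(-105 - 11\right)^{2} = \left(-116\right)^{2} = 13456$)
$- Y = \left(-1\right) 13456 = -13456$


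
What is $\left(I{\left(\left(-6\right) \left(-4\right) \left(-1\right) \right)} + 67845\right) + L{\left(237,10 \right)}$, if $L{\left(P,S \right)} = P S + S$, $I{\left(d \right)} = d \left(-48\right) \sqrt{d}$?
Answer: $70225 + 2304 i \sqrt{6} \approx 70225.0 + 5643.6 i$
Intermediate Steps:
$I{\left(d \right)} = - 48 d^{\frac{3}{2}}$ ($I{\left(d \right)} = - 48 d \sqrt{d} = - 48 d^{\frac{3}{2}}$)
$L{\left(P,S \right)} = S + P S$
$\left(I{\left(\left(-6\right) \left(-4\right) \left(-1\right) \right)} + 67845\right) + L{\left(237,10 \right)} = \left(- 48 \left(\left(-6\right) \left(-4\right) \left(-1\right)\right)^{\frac{3}{2}} + 67845\right) + 10 \left(1 + 237\right) = \left(- 48 \left(24 \left(-1\right)\right)^{\frac{3}{2}} + 67845\right) + 10 \cdot 238 = \left(- 48 \left(-24\right)^{\frac{3}{2}} + 67845\right) + 2380 = \left(- 48 \left(- 48 i \sqrt{6}\right) + 67845\right) + 2380 = \left(2304 i \sqrt{6} + 67845\right) + 2380 = \left(67845 + 2304 i \sqrt{6}\right) + 2380 = 70225 + 2304 i \sqrt{6}$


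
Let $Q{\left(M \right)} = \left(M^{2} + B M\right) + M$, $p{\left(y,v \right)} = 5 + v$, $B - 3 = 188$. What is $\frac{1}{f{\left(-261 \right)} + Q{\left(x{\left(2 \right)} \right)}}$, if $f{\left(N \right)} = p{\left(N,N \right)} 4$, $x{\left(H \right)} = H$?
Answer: $- \frac{1}{636} \approx -0.0015723$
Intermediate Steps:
$B = 191$ ($B = 3 + 188 = 191$)
$Q{\left(M \right)} = M^{2} + 192 M$ ($Q{\left(M \right)} = \left(M^{2} + 191 M\right) + M = M^{2} + 192 M$)
$f{\left(N \right)} = 20 + 4 N$ ($f{\left(N \right)} = \left(5 + N\right) 4 = 20 + 4 N$)
$\frac{1}{f{\left(-261 \right)} + Q{\left(x{\left(2 \right)} \right)}} = \frac{1}{\left(20 + 4 \left(-261\right)\right) + 2 \left(192 + 2\right)} = \frac{1}{\left(20 - 1044\right) + 2 \cdot 194} = \frac{1}{-1024 + 388} = \frac{1}{-636} = - \frac{1}{636}$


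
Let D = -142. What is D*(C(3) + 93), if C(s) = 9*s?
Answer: -17040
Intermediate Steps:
D*(C(3) + 93) = -142*(9*3 + 93) = -142*(27 + 93) = -142*120 = -17040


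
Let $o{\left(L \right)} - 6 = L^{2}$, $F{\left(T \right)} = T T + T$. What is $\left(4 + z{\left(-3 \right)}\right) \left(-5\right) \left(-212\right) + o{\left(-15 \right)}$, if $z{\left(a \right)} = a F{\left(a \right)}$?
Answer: $-14609$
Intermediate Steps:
$F{\left(T \right)} = T + T^{2}$ ($F{\left(T \right)} = T^{2} + T = T + T^{2}$)
$z{\left(a \right)} = a^{2} \left(1 + a\right)$ ($z{\left(a \right)} = a a \left(1 + a\right) = a^{2} \left(1 + a\right)$)
$o{\left(L \right)} = 6 + L^{2}$
$\left(4 + z{\left(-3 \right)}\right) \left(-5\right) \left(-212\right) + o{\left(-15 \right)} = \left(4 + \left(-3\right)^{2} \left(1 - 3\right)\right) \left(-5\right) \left(-212\right) + \left(6 + \left(-15\right)^{2}\right) = \left(4 + 9 \left(-2\right)\right) \left(-5\right) \left(-212\right) + \left(6 + 225\right) = \left(4 - 18\right) \left(-5\right) \left(-212\right) + 231 = \left(-14\right) \left(-5\right) \left(-212\right) + 231 = 70 \left(-212\right) + 231 = -14840 + 231 = -14609$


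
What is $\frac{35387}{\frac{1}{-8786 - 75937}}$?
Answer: $-2998092801$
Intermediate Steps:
$\frac{35387}{\frac{1}{-8786 - 75937}} = \frac{35387}{\frac{1}{-84723}} = \frac{35387}{- \frac{1}{84723}} = 35387 \left(-84723\right) = -2998092801$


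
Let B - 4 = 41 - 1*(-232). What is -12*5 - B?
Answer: -337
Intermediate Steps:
B = 277 (B = 4 + (41 - 1*(-232)) = 4 + (41 + 232) = 4 + 273 = 277)
-12*5 - B = -12*5 - 1*277 = -60 - 277 = -337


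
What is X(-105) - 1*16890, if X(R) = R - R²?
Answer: -28020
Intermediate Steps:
X(-105) - 1*16890 = -105*(1 - 1*(-105)) - 1*16890 = -105*(1 + 105) - 16890 = -105*106 - 16890 = -11130 - 16890 = -28020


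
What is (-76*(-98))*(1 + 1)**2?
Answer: 29792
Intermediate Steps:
(-76*(-98))*(1 + 1)**2 = 7448*2**2 = 7448*4 = 29792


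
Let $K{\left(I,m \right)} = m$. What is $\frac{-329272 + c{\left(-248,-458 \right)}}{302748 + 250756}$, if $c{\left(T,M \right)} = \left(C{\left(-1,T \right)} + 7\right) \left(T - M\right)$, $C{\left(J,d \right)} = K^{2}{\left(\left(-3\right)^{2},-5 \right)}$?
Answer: $- \frac{40319}{69188} \approx -0.58275$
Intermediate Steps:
$C{\left(J,d \right)} = 25$ ($C{\left(J,d \right)} = \left(-5\right)^{2} = 25$)
$c{\left(T,M \right)} = - 32 M + 32 T$ ($c{\left(T,M \right)} = \left(25 + 7\right) \left(T - M\right) = 32 \left(T - M\right) = - 32 M + 32 T$)
$\frac{-329272 + c{\left(-248,-458 \right)}}{302748 + 250756} = \frac{-329272 + \left(\left(-32\right) \left(-458\right) + 32 \left(-248\right)\right)}{302748 + 250756} = \frac{-329272 + \left(14656 - 7936\right)}{553504} = \left(-329272 + 6720\right) \frac{1}{553504} = \left(-322552\right) \frac{1}{553504} = - \frac{40319}{69188}$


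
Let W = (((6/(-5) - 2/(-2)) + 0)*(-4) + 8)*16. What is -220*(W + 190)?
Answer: -72776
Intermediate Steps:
W = 704/5 (W = (((6*(-⅕) - 2*(-½)) + 0)*(-4) + 8)*16 = (((-6/5 + 1) + 0)*(-4) + 8)*16 = ((-⅕ + 0)*(-4) + 8)*16 = (-⅕*(-4) + 8)*16 = (⅘ + 8)*16 = (44/5)*16 = 704/5 ≈ 140.80)
-220*(W + 190) = -220*(704/5 + 190) = -220*1654/5 = -72776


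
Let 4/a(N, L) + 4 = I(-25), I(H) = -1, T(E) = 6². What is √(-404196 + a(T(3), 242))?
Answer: 2*I*√2526230/5 ≈ 635.76*I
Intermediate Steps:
T(E) = 36
a(N, L) = -⅘ (a(N, L) = 4/(-4 - 1) = 4/(-5) = 4*(-⅕) = -⅘)
√(-404196 + a(T(3), 242)) = √(-404196 - ⅘) = √(-2020984/5) = 2*I*√2526230/5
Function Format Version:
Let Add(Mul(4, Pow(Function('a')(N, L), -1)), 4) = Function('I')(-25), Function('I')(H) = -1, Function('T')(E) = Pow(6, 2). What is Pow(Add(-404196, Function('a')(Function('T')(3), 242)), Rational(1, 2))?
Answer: Mul(Rational(2, 5), I, Pow(2526230, Rational(1, 2))) ≈ Mul(635.76, I)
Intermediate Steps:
Function('T')(E) = 36
Function('a')(N, L) = Rational(-4, 5) (Function('a')(N, L) = Mul(4, Pow(Add(-4, -1), -1)) = Mul(4, Pow(-5, -1)) = Mul(4, Rational(-1, 5)) = Rational(-4, 5))
Pow(Add(-404196, Function('a')(Function('T')(3), 242)), Rational(1, 2)) = Pow(Add(-404196, Rational(-4, 5)), Rational(1, 2)) = Pow(Rational(-2020984, 5), Rational(1, 2)) = Mul(Rational(2, 5), I, Pow(2526230, Rational(1, 2)))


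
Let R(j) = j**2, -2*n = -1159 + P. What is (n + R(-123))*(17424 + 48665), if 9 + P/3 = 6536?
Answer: 391114702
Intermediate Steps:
P = 19581 (P = -27 + 3*6536 = -27 + 19608 = 19581)
n = -9211 (n = -(-1159 + 19581)/2 = -1/2*18422 = -9211)
(n + R(-123))*(17424 + 48665) = (-9211 + (-123)**2)*(17424 + 48665) = (-9211 + 15129)*66089 = 5918*66089 = 391114702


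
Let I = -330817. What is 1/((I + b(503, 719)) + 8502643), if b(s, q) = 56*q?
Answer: 1/8212090 ≈ 1.2177e-7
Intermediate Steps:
1/((I + b(503, 719)) + 8502643) = 1/((-330817 + 56*719) + 8502643) = 1/((-330817 + 40264) + 8502643) = 1/(-290553 + 8502643) = 1/8212090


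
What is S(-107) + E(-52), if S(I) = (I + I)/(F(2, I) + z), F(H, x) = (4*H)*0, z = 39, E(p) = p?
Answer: -2242/39 ≈ -57.487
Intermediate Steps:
F(H, x) = 0
S(I) = 2*I/39 (S(I) = (I + I)/(0 + 39) = (2*I)/39 = (2*I)*(1/39) = 2*I/39)
S(-107) + E(-52) = (2/39)*(-107) - 52 = -214/39 - 52 = -2242/39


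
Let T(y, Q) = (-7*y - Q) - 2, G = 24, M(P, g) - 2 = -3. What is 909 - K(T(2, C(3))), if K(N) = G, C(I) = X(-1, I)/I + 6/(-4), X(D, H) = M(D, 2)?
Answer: 885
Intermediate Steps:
M(P, g) = -1 (M(P, g) = 2 - 3 = -1)
X(D, H) = -1
C(I) = -3/2 - 1/I (C(I) = -1/I + 6/(-4) = -1/I + 6*(-¼) = -1/I - 3/2 = -3/2 - 1/I)
T(y, Q) = -2 - Q - 7*y (T(y, Q) = (-Q - 7*y) - 2 = -2 - Q - 7*y)
K(N) = 24
909 - K(T(2, C(3))) = 909 - 1*24 = 909 - 24 = 885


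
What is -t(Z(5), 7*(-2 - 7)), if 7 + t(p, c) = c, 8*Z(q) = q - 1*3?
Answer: 70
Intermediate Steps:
Z(q) = -3/8 + q/8 (Z(q) = (q - 1*3)/8 = (q - 3)/8 = (-3 + q)/8 = -3/8 + q/8)
t(p, c) = -7 + c
-t(Z(5), 7*(-2 - 7)) = -(-7 + 7*(-2 - 7)) = -(-7 + 7*(-9)) = -(-7 - 63) = -1*(-70) = 70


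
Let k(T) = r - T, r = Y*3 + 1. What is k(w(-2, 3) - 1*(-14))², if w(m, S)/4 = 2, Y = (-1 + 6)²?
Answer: 2916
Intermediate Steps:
Y = 25 (Y = 5² = 25)
w(m, S) = 8 (w(m, S) = 4*2 = 8)
r = 76 (r = 25*3 + 1 = 75 + 1 = 76)
k(T) = 76 - T
k(w(-2, 3) - 1*(-14))² = (76 - (8 - 1*(-14)))² = (76 - (8 + 14))² = (76 - 1*22)² = (76 - 22)² = 54² = 2916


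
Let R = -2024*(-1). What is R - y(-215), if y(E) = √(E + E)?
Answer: 2024 - I*√430 ≈ 2024.0 - 20.736*I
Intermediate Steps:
y(E) = √2*√E (y(E) = √(2*E) = √2*√E)
R = 2024
R - y(-215) = 2024 - √2*√(-215) = 2024 - √2*I*√215 = 2024 - I*√430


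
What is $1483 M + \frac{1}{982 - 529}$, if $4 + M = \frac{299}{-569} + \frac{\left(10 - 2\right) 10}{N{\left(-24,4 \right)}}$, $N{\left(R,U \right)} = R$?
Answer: $- \frac{1001353542}{85919} \approx -11655.0$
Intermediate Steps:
$M = - \frac{13415}{1707}$ ($M = -4 + \left(\frac{299}{-569} + \frac{\left(10 - 2\right) 10}{-24}\right) = -4 + \left(299 \left(- \frac{1}{569}\right) + 8 \cdot 10 \left(- \frac{1}{24}\right)\right) = -4 + \left(- \frac{299}{569} + 80 \left(- \frac{1}{24}\right)\right) = -4 - \frac{6587}{1707} = - \frac{13415}{1707} \approx -7.8588$)
$1483 M + \frac{1}{982 - 529} = 1483 \left(- \frac{13415}{1707}\right) + \frac{1}{982 - 529} = - \frac{19894445}{1707} + \frac{1}{453} = - \frac{1001353542}{85919}$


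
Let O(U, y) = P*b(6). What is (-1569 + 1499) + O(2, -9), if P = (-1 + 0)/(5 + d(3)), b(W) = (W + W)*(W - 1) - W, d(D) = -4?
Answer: -124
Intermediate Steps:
b(W) = -W + 2*W*(-1 + W) (b(W) = (2*W)*(-1 + W) - W = 2*W*(-1 + W) - W = -W + 2*W*(-1 + W))
P = -1 (P = (-1 + 0)/(5 - 4) = -1/1 = -1*1 = -1)
O(U, y) = -54 (O(U, y) = -6*(-3 + 2*6) = -6*(-3 + 12) = -6*9 = -1*54 = -54)
(-1569 + 1499) + O(2, -9) = (-1569 + 1499) - 54 = -70 - 54 = -124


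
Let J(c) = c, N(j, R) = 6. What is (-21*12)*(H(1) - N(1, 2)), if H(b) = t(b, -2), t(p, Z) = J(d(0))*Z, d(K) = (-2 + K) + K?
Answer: 504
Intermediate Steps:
d(K) = -2 + 2*K
t(p, Z) = -2*Z (t(p, Z) = (-2 + 2*0)*Z = (-2 + 0)*Z = -2*Z)
H(b) = 4 (H(b) = -2*(-2) = 4)
(-21*12)*(H(1) - N(1, 2)) = (-21*12)*(4 - 1*6) = -252*(4 - 6) = -252*(-2) = 504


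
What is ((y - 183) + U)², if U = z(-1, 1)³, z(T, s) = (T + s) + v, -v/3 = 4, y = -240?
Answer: 4626801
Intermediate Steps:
v = -12 (v = -3*4 = -12)
z(T, s) = -12 + T + s (z(T, s) = (T + s) - 12 = -12 + T + s)
U = -1728 (U = (-12 - 1 + 1)³ = (-12)³ = -1728)
((y - 183) + U)² = ((-240 - 183) - 1728)² = (-423 - 1728)² = (-2151)² = 4626801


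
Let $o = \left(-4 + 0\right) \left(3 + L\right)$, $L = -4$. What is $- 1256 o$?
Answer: $-5024$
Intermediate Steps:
$o = 4$ ($o = \left(-4 + 0\right) \left(3 - 4\right) = \left(-4\right) \left(-1\right) = 4$)
$- 1256 o = \left(-1256\right) 4 = -5024$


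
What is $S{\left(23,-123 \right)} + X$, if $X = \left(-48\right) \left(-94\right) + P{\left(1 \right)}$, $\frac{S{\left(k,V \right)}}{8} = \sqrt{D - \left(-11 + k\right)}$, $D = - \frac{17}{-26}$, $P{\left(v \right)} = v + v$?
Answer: $4514 + \frac{4 i \sqrt{7670}}{13} \approx 4514.0 + 26.947 i$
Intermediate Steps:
$P{\left(v \right)} = 2 v$
$D = \frac{17}{26}$ ($D = \left(-17\right) \left(- \frac{1}{26}\right) = \frac{17}{26} \approx 0.65385$)
$S{\left(k,V \right)} = 8 \sqrt{\frac{303}{26} - k}$ ($S{\left(k,V \right)} = 8 \sqrt{\frac{17}{26} - \left(-11 + k\right)} = 8 \sqrt{\frac{303}{26} - k}$)
$X = 4514$ ($X = \left(-48\right) \left(-94\right) + 2 \cdot 1 = 4512 + 2 = 4514$)
$S{\left(23,-123 \right)} + X = \frac{4 \sqrt{7878 - 15548}}{13} + 4514 = \frac{4 \sqrt{-7670}}{13} + 4514 = \frac{4 i \sqrt{7670}}{13} + 4514 = 4514 + \frac{4 i \sqrt{7670}}{13}$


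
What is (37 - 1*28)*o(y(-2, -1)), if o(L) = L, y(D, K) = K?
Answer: -9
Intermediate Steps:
(37 - 1*28)*o(y(-2, -1)) = (37 - 1*28)*(-1) = (37 - 28)*(-1) = 9*(-1) = -9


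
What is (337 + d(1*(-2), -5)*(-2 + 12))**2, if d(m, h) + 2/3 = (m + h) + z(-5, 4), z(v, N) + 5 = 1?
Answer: 436921/9 ≈ 48547.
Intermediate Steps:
z(v, N) = -4 (z(v, N) = -5 + 1 = -4)
d(m, h) = -14/3 + h + m (d(m, h) = -2/3 + ((m + h) - 4) = -2/3 + ((h + m) - 4) = -2/3 + (-4 + h + m) = -14/3 + h + m)
(337 + d(1*(-2), -5)*(-2 + 12))**2 = (337 + (-14/3 - 5 + 1*(-2))*(-2 + 12))**2 = (337 + (-14/3 - 5 - 2)*10)**2 = (337 - 35/3*10)**2 = (337 - 350/3)**2 = (661/3)**2 = 436921/9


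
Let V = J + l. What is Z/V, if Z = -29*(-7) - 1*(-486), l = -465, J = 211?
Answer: -689/254 ≈ -2.7126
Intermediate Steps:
Z = 689 (Z = 203 + 486 = 689)
V = -254 (V = 211 - 465 = -254)
Z/V = 689/(-254) = 689*(-1/254) = -689/254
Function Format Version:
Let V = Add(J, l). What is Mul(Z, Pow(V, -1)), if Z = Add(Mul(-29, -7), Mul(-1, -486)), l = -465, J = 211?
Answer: Rational(-689, 254) ≈ -2.7126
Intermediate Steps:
Z = 689 (Z = Add(203, 486) = 689)
V = -254 (V = Add(211, -465) = -254)
Mul(Z, Pow(V, -1)) = Mul(689, Pow(-254, -1)) = Mul(689, Rational(-1, 254)) = Rational(-689, 254)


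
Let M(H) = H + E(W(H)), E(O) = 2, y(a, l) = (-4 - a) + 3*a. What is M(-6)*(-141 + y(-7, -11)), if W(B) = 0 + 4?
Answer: 636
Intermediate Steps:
W(B) = 4
y(a, l) = -4 + 2*a
M(H) = 2 + H (M(H) = H + 2 = 2 + H)
M(-6)*(-141 + y(-7, -11)) = (2 - 6)*(-141 + (-4 + 2*(-7))) = -4*(-141 + (-4 - 14)) = -4*(-141 - 18) = -4*(-159) = 636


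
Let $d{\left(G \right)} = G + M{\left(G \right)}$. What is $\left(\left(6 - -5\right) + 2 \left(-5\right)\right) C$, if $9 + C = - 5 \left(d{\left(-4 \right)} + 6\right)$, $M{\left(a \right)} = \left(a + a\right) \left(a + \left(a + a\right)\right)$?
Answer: $-499$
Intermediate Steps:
$M{\left(a \right)} = 6 a^{2}$ ($M{\left(a \right)} = 2 a \left(a + 2 a\right) = 2 a 3 a = 6 a^{2}$)
$d{\left(G \right)} = G + 6 G^{2}$
$C = -499$ ($C = -9 - 5 \left(- 4 \left(1 + 6 \left(-4\right)\right) + 6\right) = -9 - 5 \left(- 4 \left(1 - 24\right) + 6\right) = -9 - 5 \left(\left(-4\right) \left(-23\right) + 6\right) = -9 - 5 \left(92 + 6\right) = -9 - 490 = -499$)
$\left(\left(6 - -5\right) + 2 \left(-5\right)\right) C = \left(\left(6 - -5\right) + 2 \left(-5\right)\right) \left(-499\right) = \left(\left(6 + 5\right) - 10\right) \left(-499\right) = \left(11 - 10\right) \left(-499\right) = 1 \left(-499\right) = -499$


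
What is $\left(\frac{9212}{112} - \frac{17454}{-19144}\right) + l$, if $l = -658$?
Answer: $- \frac{1375588}{2393} \approx -574.84$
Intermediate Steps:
$\left(\frac{9212}{112} - \frac{17454}{-19144}\right) + l = \left(\frac{9212}{112} - \frac{17454}{-19144}\right) - 658 = \left(9212 \cdot \frac{1}{112} - - \frac{8727}{9572}\right) - 658 = \left(\frac{329}{4} + \frac{8727}{9572}\right) - 658 = \frac{199006}{2393} - 658 = - \frac{1375588}{2393}$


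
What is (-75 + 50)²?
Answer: 625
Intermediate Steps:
(-75 + 50)² = (-25)² = 625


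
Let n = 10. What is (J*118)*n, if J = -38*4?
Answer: -179360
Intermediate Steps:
J = -152
(J*118)*n = -152*118*10 = -17936*10 = -179360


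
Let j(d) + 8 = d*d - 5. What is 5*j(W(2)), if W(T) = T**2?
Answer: 15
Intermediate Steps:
j(d) = -13 + d**2 (j(d) = -8 + (d*d - 5) = -8 + (d**2 - 5) = -8 + (-5 + d**2) = -13 + d**2)
5*j(W(2)) = 5*(-13 + (2**2)**2) = 5*(-13 + 4**2) = 5*(-13 + 16) = 5*3 = 15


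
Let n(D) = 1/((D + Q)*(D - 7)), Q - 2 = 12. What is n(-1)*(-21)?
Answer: 21/104 ≈ 0.20192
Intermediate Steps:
Q = 14 (Q = 2 + 12 = 14)
n(D) = 1/((-7 + D)*(14 + D)) (n(D) = 1/((D + 14)*(D - 7)) = 1/((14 + D)*(-7 + D)) = 1/((-7 + D)*(14 + D)))
n(-1)*(-21) = -21/(-98 + (-1)² + 7*(-1)) = -21/(-98 + 1 - 7) = -21/(-104) = -1/104*(-21) = 21/104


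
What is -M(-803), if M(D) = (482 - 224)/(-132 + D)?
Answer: 258/935 ≈ 0.27594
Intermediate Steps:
M(D) = 258/(-132 + D)
-M(-803) = -258/(-132 - 803) = -258/(-935) = -258*(-1)/935 = -1*(-258/935) = 258/935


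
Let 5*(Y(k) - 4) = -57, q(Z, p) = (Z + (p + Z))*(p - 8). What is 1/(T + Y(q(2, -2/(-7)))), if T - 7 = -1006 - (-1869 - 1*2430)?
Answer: 5/16463 ≈ 0.00030371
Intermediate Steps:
T = 3300 (T = 7 + (-1006 - (-1869 - 1*2430)) = 7 + (-1006 - (-1869 - 2430)) = 7 + (-1006 - 1*(-4299)) = 7 + (-1006 + 4299) = 7 + 3293 = 3300)
q(Z, p) = (-8 + p)*(p + 2*Z) (q(Z, p) = (Z + (Z + p))*(-8 + p) = (p + 2*Z)*(-8 + p) = (-8 + p)*(p + 2*Z))
Y(k) = -37/5 (Y(k) = 4 + (⅕)*(-57) = 4 - 57/5 = -37/5)
1/(T + Y(q(2, -2/(-7)))) = 1/(3300 - 37/5) = 1/(16463/5) = 5/16463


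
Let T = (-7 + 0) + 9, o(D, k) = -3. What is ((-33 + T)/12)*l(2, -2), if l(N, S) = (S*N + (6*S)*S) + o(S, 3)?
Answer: -527/12 ≈ -43.917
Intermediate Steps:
l(N, S) = -3 + 6*S² + N*S (l(N, S) = (S*N + (6*S)*S) - 3 = (N*S + 6*S²) - 3 = (6*S² + N*S) - 3 = -3 + 6*S² + N*S)
T = 2 (T = -7 + 9 = 2)
((-33 + T)/12)*l(2, -2) = ((-33 + 2)/12)*(-3 + 6*(-2)² + 2*(-2)) = ((1/12)*(-31))*(-3 + 6*4 - 4) = -31*(-3 + 24 - 4)/12 = -31/12*17 = -527/12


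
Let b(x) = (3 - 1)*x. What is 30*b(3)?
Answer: 180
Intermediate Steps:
b(x) = 2*x
30*b(3) = 30*(2*3) = 30*6 = 180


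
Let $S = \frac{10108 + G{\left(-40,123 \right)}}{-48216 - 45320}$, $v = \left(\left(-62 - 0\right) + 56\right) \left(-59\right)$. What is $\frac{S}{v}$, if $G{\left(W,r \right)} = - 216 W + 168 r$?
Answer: $- \frac{167}{140304} \approx -0.0011903$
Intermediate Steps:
$v = 354$ ($v = \left(\left(-62 + 0\right) + 56\right) \left(-59\right) = \left(-62 + 56\right) \left(-59\right) = \left(-6\right) \left(-59\right) = 354$)
$S = - \frac{9853}{23384}$ ($S = \frac{10108 + \left(\left(-216\right) \left(-40\right) + 168 \cdot 123\right)}{-48216 - 45320} = \frac{10108 + \left(8640 + 20664\right)}{-93536} = \left(10108 + 29304\right) \left(- \frac{1}{93536}\right) = 39412 \left(- \frac{1}{93536}\right) = - \frac{9853}{23384} \approx -0.42136$)
$\frac{S}{v} = - \frac{9853}{23384 \cdot 354} = \left(- \frac{9853}{23384}\right) \frac{1}{354} = - \frac{167}{140304}$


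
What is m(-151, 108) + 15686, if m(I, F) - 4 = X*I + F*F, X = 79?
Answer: 15425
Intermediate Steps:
m(I, F) = 4 + F² + 79*I (m(I, F) = 4 + (79*I + F*F) = 4 + (79*I + F²) = 4 + (F² + 79*I) = 4 + F² + 79*I)
m(-151, 108) + 15686 = (4 + 108² + 79*(-151)) + 15686 = (4 + 11664 - 11929) + 15686 = -261 + 15686 = 15425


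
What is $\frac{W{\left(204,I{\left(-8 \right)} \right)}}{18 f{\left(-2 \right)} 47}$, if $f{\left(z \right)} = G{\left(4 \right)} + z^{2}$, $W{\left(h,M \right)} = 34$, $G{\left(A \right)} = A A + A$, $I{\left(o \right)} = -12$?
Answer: $\frac{17}{10152} \approx 0.0016745$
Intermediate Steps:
$G{\left(A \right)} = A + A^{2}$ ($G{\left(A \right)} = A^{2} + A = A + A^{2}$)
$f{\left(z \right)} = 20 + z^{2}$ ($f{\left(z \right)} = 4 \left(1 + 4\right) + z^{2} = 4 \cdot 5 + z^{2} = 20 + z^{2}$)
$\frac{W{\left(204,I{\left(-8 \right)} \right)}}{18 f{\left(-2 \right)} 47} = \frac{34}{18 \left(20 + \left(-2\right)^{2}\right) 47} = \frac{34}{18 \left(20 + 4\right) 47} = \frac{34}{18 \cdot 24 \cdot 47} = \frac{34}{432 \cdot 47} = \frac{34}{20304} = 34 \cdot \frac{1}{20304} = \frac{17}{10152}$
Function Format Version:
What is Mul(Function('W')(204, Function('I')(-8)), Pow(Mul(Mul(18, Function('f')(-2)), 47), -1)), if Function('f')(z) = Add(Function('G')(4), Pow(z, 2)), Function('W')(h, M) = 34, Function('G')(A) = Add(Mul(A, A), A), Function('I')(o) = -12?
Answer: Rational(17, 10152) ≈ 0.0016745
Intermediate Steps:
Function('G')(A) = Add(A, Pow(A, 2)) (Function('G')(A) = Add(Pow(A, 2), A) = Add(A, Pow(A, 2)))
Function('f')(z) = Add(20, Pow(z, 2)) (Function('f')(z) = Add(Mul(4, Add(1, 4)), Pow(z, 2)) = Add(Mul(4, 5), Pow(z, 2)) = Add(20, Pow(z, 2)))
Mul(Function('W')(204, Function('I')(-8)), Pow(Mul(Mul(18, Function('f')(-2)), 47), -1)) = Mul(34, Pow(Mul(Mul(18, Add(20, Pow(-2, 2))), 47), -1)) = Mul(34, Pow(Mul(Mul(18, Add(20, 4)), 47), -1)) = Mul(34, Pow(Mul(Mul(18, 24), 47), -1)) = Mul(34, Pow(Mul(432, 47), -1)) = Mul(34, Pow(20304, -1)) = Mul(34, Rational(1, 20304)) = Rational(17, 10152)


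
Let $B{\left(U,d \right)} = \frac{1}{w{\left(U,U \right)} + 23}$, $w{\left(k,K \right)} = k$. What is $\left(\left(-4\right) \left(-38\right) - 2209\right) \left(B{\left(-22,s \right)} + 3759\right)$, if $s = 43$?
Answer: $-7734320$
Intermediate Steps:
$B{\left(U,d \right)} = \frac{1}{23 + U}$ ($B{\left(U,d \right)} = \frac{1}{U + 23} = \frac{1}{23 + U}$)
$\left(\left(-4\right) \left(-38\right) - 2209\right) \left(B{\left(-22,s \right)} + 3759\right) = \left(\left(-4\right) \left(-38\right) - 2209\right) \left(\frac{1}{23 - 22} + 3759\right) = \left(152 - 2209\right) \left(1^{-1} + 3759\right) = - 2057 \left(1 + 3759\right) = \left(-2057\right) 3760 = -7734320$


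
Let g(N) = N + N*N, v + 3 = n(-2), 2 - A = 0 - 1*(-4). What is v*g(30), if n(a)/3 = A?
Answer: -8370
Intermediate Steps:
A = -2 (A = 2 - (0 - 1*(-4)) = 2 - (0 + 4) = 2 - 1*4 = 2 - 4 = -2)
n(a) = -6 (n(a) = 3*(-2) = -6)
v = -9 (v = -3 - 6 = -9)
g(N) = N + N²
v*g(30) = -270*(1 + 30) = -270*31 = -9*930 = -8370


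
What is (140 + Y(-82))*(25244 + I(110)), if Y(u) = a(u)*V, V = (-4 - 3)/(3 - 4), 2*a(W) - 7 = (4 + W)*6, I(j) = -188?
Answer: -36920016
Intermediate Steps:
a(W) = 31/2 + 3*W (a(W) = 7/2 + ((4 + W)*6)/2 = 7/2 + (24 + 6*W)/2 = 7/2 + (12 + 3*W) = 31/2 + 3*W)
V = 7 (V = -7/(-1) = -7*(-1) = 7)
Y(u) = 217/2 + 21*u (Y(u) = (31/2 + 3*u)*7 = 217/2 + 21*u)
(140 + Y(-82))*(25244 + I(110)) = (140 + (217/2 + 21*(-82)))*(25244 - 188) = (140 + (217/2 - 1722))*25056 = (140 - 3227/2)*25056 = -2947/2*25056 = -36920016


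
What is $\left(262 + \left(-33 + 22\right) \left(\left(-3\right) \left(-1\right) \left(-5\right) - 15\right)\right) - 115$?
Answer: $477$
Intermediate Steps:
$\left(262 + \left(-33 + 22\right) \left(\left(-3\right) \left(-1\right) \left(-5\right) - 15\right)\right) - 115 = \left(262 - 11 \left(3 \left(-5\right) - 15\right)\right) - 115 = \left(262 - 11 \left(-15 - 15\right)\right) - 115 = \left(262 - -330\right) - 115 = \left(262 + 330\right) - 115 = 592 - 115 = 477$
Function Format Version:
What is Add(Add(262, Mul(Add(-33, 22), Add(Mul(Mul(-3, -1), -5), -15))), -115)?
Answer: 477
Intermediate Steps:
Add(Add(262, Mul(Add(-33, 22), Add(Mul(Mul(-3, -1), -5), -15))), -115) = Add(Add(262, Mul(-11, Add(Mul(3, -5), -15))), -115) = Add(Add(262, Mul(-11, Add(-15, -15))), -115) = Add(Add(262, Mul(-11, -30)), -115) = Add(Add(262, 330), -115) = Add(592, -115) = 477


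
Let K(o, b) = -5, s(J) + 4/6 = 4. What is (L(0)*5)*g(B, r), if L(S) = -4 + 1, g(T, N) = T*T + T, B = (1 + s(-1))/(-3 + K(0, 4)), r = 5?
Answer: 715/192 ≈ 3.7240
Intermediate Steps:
s(J) = 10/3 (s(J) = -⅔ + 4 = 10/3)
B = -13/24 (B = (1 + 10/3)/(-3 - 5) = (13/3)/(-8) = (13/3)*(-⅛) = -13/24 ≈ -0.54167)
g(T, N) = T + T² (g(T, N) = T² + T = T + T²)
L(S) = -3
(L(0)*5)*g(B, r) = (-3*5)*(-13*(1 - 13/24)/24) = -(-65)*11/(8*24) = -15*(-143/576) = 715/192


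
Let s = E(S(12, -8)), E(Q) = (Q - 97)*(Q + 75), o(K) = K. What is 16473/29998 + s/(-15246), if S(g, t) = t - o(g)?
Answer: 1121678/1154923 ≈ 0.97121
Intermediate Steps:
S(g, t) = t - g
E(Q) = (-97 + Q)*(75 + Q)
s = -6435 (s = -7275 + (-8 - 1*12)² - 22*(-8 - 1*12) = -7275 + (-8 - 12)² - 22*(-8 - 12) = -7275 + (-20)² - 22*(-20) = -7275 + 400 + 440 = -6435)
16473/29998 + s/(-15246) = 16473/29998 - 6435/(-15246) = 16473*(1/29998) - 6435*(-1/15246) = 16473/29998 + 65/154 = 1121678/1154923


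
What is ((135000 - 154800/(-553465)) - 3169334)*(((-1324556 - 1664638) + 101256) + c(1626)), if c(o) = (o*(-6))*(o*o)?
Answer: 8664529758392571569388/110693 ≈ 7.8275e+16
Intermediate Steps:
c(o) = -6*o³ (c(o) = (-6*o)*o² = -6*o³)
((135000 - 154800/(-553465)) - 3169334)*(((-1324556 - 1664638) + 101256) + c(1626)) = ((135000 - 154800/(-553465)) - 3169334)*(((-1324556 - 1664638) + 101256) - 6*1626³) = ((135000 - 154800*(-1)/553465) - 3169334)*((-2989194 + 101256) - 6*4298942376) = ((135000 - 1*(-30960/110693)) - 3169334)*(-2887938 - 25793654256) = ((135000 + 30960/110693) - 3169334)*(-25796542194) = (14943585960/110693 - 3169334)*(-25796542194) = -335879502502/110693*(-25796542194) = 8664529758392571569388/110693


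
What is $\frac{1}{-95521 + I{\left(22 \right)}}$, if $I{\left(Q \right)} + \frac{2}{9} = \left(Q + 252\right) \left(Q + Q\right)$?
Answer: $- \frac{9}{751187} \approx -1.1981 \cdot 10^{-5}$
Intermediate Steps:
$I{\left(Q \right)} = - \frac{2}{9} + 2 Q \left(252 + Q\right)$ ($I{\left(Q \right)} = - \frac{2}{9} + \left(Q + 252\right) \left(Q + Q\right) = - \frac{2}{9} + \left(252 + Q\right) 2 Q = - \frac{2}{9} + 2 Q \left(252 + Q\right)$)
$\frac{1}{-95521 + I{\left(22 \right)}} = \frac{1}{-95521 + \left(- \frac{2}{9} + 2 \cdot 22^{2} + 504 \cdot 22\right)} = \frac{1}{-95521 + \left(- \frac{2}{9} + 2 \cdot 484 + 11088\right)} = \frac{1}{-95521 + \left(- \frac{2}{9} + 968 + 11088\right)} = \frac{1}{-95521 + \frac{108502}{9}} = \frac{1}{- \frac{751187}{9}} = - \frac{9}{751187}$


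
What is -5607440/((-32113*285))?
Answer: 1121488/1830441 ≈ 0.61269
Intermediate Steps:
-5607440/((-32113*285)) = -5607440/(-9152205) = -5607440*(-1/9152205) = 1121488/1830441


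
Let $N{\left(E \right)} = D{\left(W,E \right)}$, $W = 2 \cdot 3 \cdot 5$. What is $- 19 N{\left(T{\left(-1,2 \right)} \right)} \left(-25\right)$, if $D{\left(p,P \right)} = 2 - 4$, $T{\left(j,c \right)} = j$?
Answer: $-950$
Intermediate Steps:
$W = 30$ ($W = 6 \cdot 5 = 30$)
$D{\left(p,P \right)} = -2$ ($D{\left(p,P \right)} = 2 - 4 = -2$)
$N{\left(E \right)} = -2$
$- 19 N{\left(T{\left(-1,2 \right)} \right)} \left(-25\right) = \left(-19\right) \left(-2\right) \left(-25\right) = 38 \left(-25\right) = -950$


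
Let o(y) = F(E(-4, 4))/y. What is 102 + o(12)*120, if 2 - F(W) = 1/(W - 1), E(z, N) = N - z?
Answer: 844/7 ≈ 120.57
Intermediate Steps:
F(W) = 2 - 1/(-1 + W) (F(W) = 2 - 1/(W - 1) = 2 - 1/(-1 + W))
o(y) = 13/(7*y) (o(y) = ((-3 + 2*(4 - 1*(-4)))/(-1 + (4 - 1*(-4))))/y = ((-3 + 2*(4 + 4))/(-1 + (4 + 4)))/y = ((-3 + 2*8)/(-1 + 8))/y = ((-3 + 16)/7)/y = ((⅐)*13)/y = 13/(7*y))
102 + o(12)*120 = 102 + ((13/7)/12)*120 = 102 + ((13/7)*(1/12))*120 = 102 + (13/84)*120 = 102 + 130/7 = 844/7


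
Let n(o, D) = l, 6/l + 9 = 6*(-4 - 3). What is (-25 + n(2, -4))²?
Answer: 182329/289 ≈ 630.90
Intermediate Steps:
l = -2/17 (l = 6/(-9 + 6*(-4 - 3)) = 6/(-9 + 6*(-7)) = 6/(-9 - 42) = 6/(-51) = 6*(-1/51) = -2/17 ≈ -0.11765)
n(o, D) = -2/17
(-25 + n(2, -4))² = (-25 - 2/17)² = (-427/17)² = 182329/289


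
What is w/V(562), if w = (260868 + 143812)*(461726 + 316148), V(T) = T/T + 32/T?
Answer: 88456004139920/297 ≈ 2.9783e+11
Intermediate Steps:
V(T) = 1 + 32/T
w = 314790050320 (w = 404680*777874 = 314790050320)
w/V(562) = 314790050320/(((32 + 562)/562)) = 314790050320/(((1/562)*594)) = 314790050320/(297/281) = 314790050320*(281/297) = 88456004139920/297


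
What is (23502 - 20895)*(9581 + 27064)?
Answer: 95533515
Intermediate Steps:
(23502 - 20895)*(9581 + 27064) = 2607*36645 = 95533515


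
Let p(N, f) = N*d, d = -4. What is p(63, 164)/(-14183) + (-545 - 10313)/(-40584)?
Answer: 922619/3233724 ≈ 0.28531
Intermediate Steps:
p(N, f) = -4*N (p(N, f) = N*(-4) = -4*N)
p(63, 164)/(-14183) + (-545 - 10313)/(-40584) = -4*63/(-14183) + (-545 - 10313)/(-40584) = -252*(-1/14183) - 10858*(-1/40584) = 252/14183 + 61/228 = 922619/3233724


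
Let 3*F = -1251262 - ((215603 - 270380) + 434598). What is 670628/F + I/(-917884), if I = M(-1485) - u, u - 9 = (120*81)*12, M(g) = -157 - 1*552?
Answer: -827627747371/748572494186 ≈ -1.1056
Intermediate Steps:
M(g) = -709 (M(g) = -157 - 552 = -709)
u = 116649 (u = 9 + (120*81)*12 = 9 + 9720*12 = 9 + 116640 = 116649)
I = -117358 (I = -709 - 1*116649 = -709 - 116649 = -117358)
F = -1631083/3 (F = (-1251262 - ((215603 - 270380) + 434598))/3 = (-1251262 - (-54777 + 434598))/3 = (-1251262 - 1*379821)/3 = (-1251262 - 379821)/3 = (⅓)*(-1631083) = -1631083/3 ≈ -5.4369e+5)
670628/F + I/(-917884) = 670628/(-1631083/3) - 117358/(-917884) = 670628*(-3/1631083) - 117358*(-1/917884) = -2011884/1631083 + 58679/458942 = -827627747371/748572494186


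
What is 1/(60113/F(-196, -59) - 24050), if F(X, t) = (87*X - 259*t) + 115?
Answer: -1656/39886913 ≈ -4.1517e-5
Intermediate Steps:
F(X, t) = 115 - 259*t + 87*X (F(X, t) = (-259*t + 87*X) + 115 = 115 - 259*t + 87*X)
1/(60113/F(-196, -59) - 24050) = 1/(60113/(115 - 259*(-59) + 87*(-196)) - 24050) = 1/(60113/(115 + 15281 - 17052) - 24050) = 1/(60113/(-1656) - 24050) = 1/(60113*(-1/1656) - 24050) = 1/(-60113/1656 - 24050) = 1/(-39886913/1656) = -1656/39886913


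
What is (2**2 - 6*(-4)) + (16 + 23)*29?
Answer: 1159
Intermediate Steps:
(2**2 - 6*(-4)) + (16 + 23)*29 = (4 - 1*(-24)) + 39*29 = (4 + 24) + 1131 = 28 + 1131 = 1159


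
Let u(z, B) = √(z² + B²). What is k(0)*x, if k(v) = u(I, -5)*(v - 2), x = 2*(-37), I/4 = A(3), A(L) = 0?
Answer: 740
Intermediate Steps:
I = 0 (I = 4*0 = 0)
x = -74
u(z, B) = √(B² + z²)
k(v) = -10 + 5*v (k(v) = √((-5)² + 0²)*(v - 2) = √(25 + 0)*(-2 + v) = √25*(-2 + v) = 5*(-2 + v) = -10 + 5*v)
k(0)*x = (-10 + 5*0)*(-74) = (-10 + 0)*(-74) = -10*(-74) = 740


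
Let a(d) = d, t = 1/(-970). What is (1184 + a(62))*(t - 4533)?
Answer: -2739337853/485 ≈ -5.6481e+6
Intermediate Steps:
t = -1/970 ≈ -0.0010309
(1184 + a(62))*(t - 4533) = (1184 + 62)*(-1/970 - 4533) = 1246*(-4397011/970) = -2739337853/485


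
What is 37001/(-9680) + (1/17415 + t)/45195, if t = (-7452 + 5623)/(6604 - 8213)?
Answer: -9371530286373881/2451744821077200 ≈ -3.8224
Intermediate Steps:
t = 1829/1609 (t = -1829/(-1609) = -1829*(-1/1609) = 1829/1609 ≈ 1.1367)
37001/(-9680) + (1/17415 + t)/45195 = 37001/(-9680) + (1/17415 + 1829/1609)/45195 = 37001*(-1/9680) + (1/17415 + 1829/1609)*(1/45195) = -37001/9680 + (31853644/28020735)*(1/45195) = -37001/9680 + 31853644/1266397118325 = -9371530286373881/2451744821077200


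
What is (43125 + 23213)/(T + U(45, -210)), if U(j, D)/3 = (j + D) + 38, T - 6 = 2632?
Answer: 66338/2257 ≈ 29.392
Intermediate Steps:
T = 2638 (T = 6 + 2632 = 2638)
U(j, D) = 114 + 3*D + 3*j (U(j, D) = 3*((j + D) + 38) = 3*((D + j) + 38) = 3*(38 + D + j) = 114 + 3*D + 3*j)
(43125 + 23213)/(T + U(45, -210)) = (43125 + 23213)/(2638 + (114 + 3*(-210) + 3*45)) = 66338/(2638 + (114 - 630 + 135)) = 66338/(2638 - 381) = 66338/2257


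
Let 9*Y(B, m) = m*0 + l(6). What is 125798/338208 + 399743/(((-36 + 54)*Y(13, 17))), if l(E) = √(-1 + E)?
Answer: 62899/169104 + 399743*√5/10 ≈ 89386.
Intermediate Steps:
Y(B, m) = √5/9 (Y(B, m) = (m*0 + √(-1 + 6))/9 = (0 + √5)/9 = √5/9)
125798/338208 + 399743/(((-36 + 54)*Y(13, 17))) = 125798/338208 + 399743/(((-36 + 54)*(√5/9))) = 125798*(1/338208) + 399743/((18*(√5/9))) = 62899/169104 + 399743/((2*√5)) = 62899/169104 + 399743*(√5/10) = 62899/169104 + 399743*√5/10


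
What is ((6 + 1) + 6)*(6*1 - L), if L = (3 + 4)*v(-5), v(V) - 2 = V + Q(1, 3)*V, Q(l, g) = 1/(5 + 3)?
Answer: 3263/8 ≈ 407.88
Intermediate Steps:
Q(l, g) = 1/8
v(V) = 2 + 9*V/8 (v(V) = 2 + (V + V/8) = 2 + 9*V/8)
L = -203/8 (L = (3 + 4)*(2 + (9/8)*(-5)) = 7*(2 - 45/8) = 7*(-29/8) = -203/8 ≈ -25.375)
((6 + 1) + 6)*(6*1 - L) = ((6 + 1) + 6)*(6*1 - 1*(-203/8)) = (7 + 6)*(6 + 203/8) = 13*(251/8) = 3263/8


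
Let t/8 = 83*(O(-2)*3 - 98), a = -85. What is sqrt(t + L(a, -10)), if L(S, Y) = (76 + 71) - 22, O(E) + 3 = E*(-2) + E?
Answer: I*sqrt(66939) ≈ 258.73*I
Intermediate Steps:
O(E) = -3 - E (O(E) = -3 + (E*(-2) + E) = -3 + (-2*E + E) = -3 - E)
L(S, Y) = 125 (L(S, Y) = 147 - 22 = 125)
t = -67064 (t = 8*(83*((-3 - 1*(-2))*3 - 98)) = 8*(83*((-3 + 2)*3 - 98)) = 8*(83*(-1*3 - 98)) = 8*(83*(-3 - 98)) = 8*(83*(-101)) = 8*(-8383) = -67064)
sqrt(t + L(a, -10)) = sqrt(-67064 + 125) = sqrt(-66939) = I*sqrt(66939)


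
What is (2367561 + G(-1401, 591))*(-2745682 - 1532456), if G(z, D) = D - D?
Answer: -10128752681418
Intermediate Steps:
G(z, D) = 0
(2367561 + G(-1401, 591))*(-2745682 - 1532456) = (2367561 + 0)*(-2745682 - 1532456) = 2367561*(-4278138) = -10128752681418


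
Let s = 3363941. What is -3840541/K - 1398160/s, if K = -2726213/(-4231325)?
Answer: -1115632378562236845/187159585417 ≈ -5.9609e+6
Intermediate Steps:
K = 389459/604475 (K = -2726213*(-1/4231325) = 389459/604475 ≈ 0.64429)
-3840541/K - 1398160/s = -3840541/389459/604475 - 1398160/3363941 = -3840541*604475/389459 - 1398160*1/3363941 = -2321511020975/389459 - 1398160/3363941 = -1115632378562236845/187159585417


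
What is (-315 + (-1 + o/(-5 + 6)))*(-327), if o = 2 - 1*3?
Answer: 103659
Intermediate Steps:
o = -1 (o = 2 - 3 = -1)
(-315 + (-1 + o/(-5 + 6)))*(-327) = (-315 + (-1 - 1/(-5 + 6)))*(-327) = (-315 + (-1 - 1/1))*(-327) = (-315 + (-1 + 1*(-1)))*(-327) = (-315 + (-1 - 1))*(-327) = (-315 - 2)*(-327) = -317*(-327) = 103659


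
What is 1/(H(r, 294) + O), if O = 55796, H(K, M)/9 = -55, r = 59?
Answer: 1/55301 ≈ 1.8083e-5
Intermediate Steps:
H(K, M) = -495 (H(K, M) = 9*(-55) = -495)
1/(H(r, 294) + O) = 1/(-495 + 55796) = 1/55301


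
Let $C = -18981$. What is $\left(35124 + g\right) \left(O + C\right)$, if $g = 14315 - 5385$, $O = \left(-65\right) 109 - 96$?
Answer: $-1152540748$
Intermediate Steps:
$O = -7181$ ($O = -7085 - 96 = -7181$)
$g = 8930$ ($g = 14315 - 5385 = 8930$)
$\left(35124 + g\right) \left(O + C\right) = \left(35124 + 8930\right) \left(-7181 - 18981\right) = 44054 \left(-26162\right) = -1152540748$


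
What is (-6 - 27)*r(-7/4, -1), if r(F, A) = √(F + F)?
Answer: -33*I*√14/2 ≈ -61.737*I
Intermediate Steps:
r(F, A) = √2*√F (r(F, A) = √(2*F) = √2*√F)
(-6 - 27)*r(-7/4, -1) = (-6 - 27)*(√2*√(-7/4)) = -33*√2*√(-7*¼) = -33*√2*√(-7/4) = -33*√2*I*√7/2 = -33*I*√14/2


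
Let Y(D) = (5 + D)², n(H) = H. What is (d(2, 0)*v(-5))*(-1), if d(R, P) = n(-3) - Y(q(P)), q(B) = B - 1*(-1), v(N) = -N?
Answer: 195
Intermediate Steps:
q(B) = 1 + B (q(B) = B + 1 = 1 + B)
d(R, P) = -3 - (6 + P)² (d(R, P) = -3 - (5 + (1 + P))² = -3 - (6 + P)²)
(d(2, 0)*v(-5))*(-1) = ((-3 - (6 + 0)²)*(-1*(-5)))*(-1) = ((-3 - 1*6²)*5)*(-1) = ((-3 - 1*36)*5)*(-1) = ((-3 - 36)*5)*(-1) = -39*5*(-1) = -195*(-1) = 195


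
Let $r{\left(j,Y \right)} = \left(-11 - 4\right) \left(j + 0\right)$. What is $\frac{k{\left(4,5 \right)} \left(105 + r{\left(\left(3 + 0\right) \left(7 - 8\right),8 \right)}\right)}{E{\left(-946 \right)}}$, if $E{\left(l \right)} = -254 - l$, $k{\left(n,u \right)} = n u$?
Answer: $\frac{750}{173} \approx 4.3353$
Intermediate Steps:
$r{\left(j,Y \right)} = - 15 j$
$\frac{k{\left(4,5 \right)} \left(105 + r{\left(\left(3 + 0\right) \left(7 - 8\right),8 \right)}\right)}{E{\left(-946 \right)}} = \frac{4 \cdot 5 \left(105 - 15 \left(3 + 0\right) \left(7 - 8\right)\right)}{-254 - -946} = \frac{20 \left(105 - 15 \cdot 3 \left(-1\right)\right)}{-254 + 946} = \frac{20 \left(105 - -45\right)}{692} = 20 \left(105 + 45\right) \frac{1}{692} = 20 \cdot 150 \cdot \frac{1}{692} = 3000 \cdot \frac{1}{692} = \frac{750}{173}$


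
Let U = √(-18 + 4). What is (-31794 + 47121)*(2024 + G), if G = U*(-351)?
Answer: 31021848 - 5379777*I*√14 ≈ 3.1022e+7 - 2.0129e+7*I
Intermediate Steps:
U = I*√14 (U = √(-14) = I*√14 ≈ 3.7417*I)
G = -351*I*√14 (G = (I*√14)*(-351) = -351*I*√14 ≈ -1313.3*I)
(-31794 + 47121)*(2024 + G) = (-31794 + 47121)*(2024 - 351*I*√14) = 15327*(2024 - 351*I*√14) = 31021848 - 5379777*I*√14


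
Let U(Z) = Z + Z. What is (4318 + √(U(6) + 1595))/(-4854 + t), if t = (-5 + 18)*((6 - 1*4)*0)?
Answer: -2159/2427 - √1607/4854 ≈ -0.89783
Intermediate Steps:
U(Z) = 2*Z
t = 0 (t = 13*((6 - 4)*0) = 13*(2*0) = 13*0 = 0)
(4318 + √(U(6) + 1595))/(-4854 + t) = (4318 + √(2*6 + 1595))/(-4854 + 0) = (4318 + √(12 + 1595))/(-4854) = (4318 + √1607)*(-1/4854) = -2159/2427 - √1607/4854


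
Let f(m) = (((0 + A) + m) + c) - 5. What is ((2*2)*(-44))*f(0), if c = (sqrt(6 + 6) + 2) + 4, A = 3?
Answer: -704 - 352*sqrt(3) ≈ -1313.7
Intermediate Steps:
c = 6 + 2*sqrt(3) (c = (sqrt(12) + 2) + 4 = (2*sqrt(3) + 2) + 4 = (2 + 2*sqrt(3)) + 4 = 6 + 2*sqrt(3) ≈ 9.4641)
f(m) = 4 + m + 2*sqrt(3) (f(m) = (((0 + 3) + m) + (6 + 2*sqrt(3))) - 5 = ((3 + m) + (6 + 2*sqrt(3))) - 5 = (9 + m + 2*sqrt(3)) - 5 = 4 + m + 2*sqrt(3))
((2*2)*(-44))*f(0) = ((2*2)*(-44))*(4 + 0 + 2*sqrt(3)) = (4*(-44))*(4 + 2*sqrt(3)) = -176*(4 + 2*sqrt(3)) = -704 - 352*sqrt(3)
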